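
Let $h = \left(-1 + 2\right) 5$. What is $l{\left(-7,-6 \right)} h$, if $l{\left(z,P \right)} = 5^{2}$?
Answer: $125$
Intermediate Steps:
$l{\left(z,P \right)} = 25$
$h = 5$ ($h = 1 \cdot 5 = 5$)
$l{\left(-7,-6 \right)} h = 25 \cdot 5 = 125$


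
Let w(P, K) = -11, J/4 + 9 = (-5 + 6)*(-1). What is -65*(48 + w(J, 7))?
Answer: -2405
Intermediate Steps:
J = -40 (J = -36 + 4*((-5 + 6)*(-1)) = -36 + 4*(1*(-1)) = -36 + 4*(-1) = -36 - 4 = -40)
-65*(48 + w(J, 7)) = -65*(48 - 11) = -65*37 = -2405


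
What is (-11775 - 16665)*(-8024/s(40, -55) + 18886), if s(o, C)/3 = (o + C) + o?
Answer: -2670375696/5 ≈ -5.3408e+8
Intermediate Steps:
s(o, C) = 3*C + 6*o (s(o, C) = 3*((o + C) + o) = 3*((C + o) + o) = 3*(C + 2*o) = 3*C + 6*o)
(-11775 - 16665)*(-8024/s(40, -55) + 18886) = (-11775 - 16665)*(-8024/(3*(-55) + 6*40) + 18886) = -28440*(-8024/(-165 + 240) + 18886) = -28440*(-8024/75 + 18886) = -28440*1408426/75 = -2670375696/5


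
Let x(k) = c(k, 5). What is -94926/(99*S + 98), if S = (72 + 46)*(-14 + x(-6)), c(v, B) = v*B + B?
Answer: 47463/227750 ≈ 0.20840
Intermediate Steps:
c(v, B) = B + B*v (c(v, B) = B*v + B = B + B*v)
x(k) = 5 + 5*k (x(k) = 5*(1 + k) = 5 + 5*k)
S = -4602 (S = (72 + 46)*(-14 + (5 + 5*(-6))) = 118*(-14 + (5 - 30)) = 118*(-14 - 25) = 118*(-39) = -4602)
-94926/(99*S + 98) = -94926/(99*(-4602) + 98) = -94926/(-455598 + 98) = -94926/(-455500) = -94926*(-1/455500) = 47463/227750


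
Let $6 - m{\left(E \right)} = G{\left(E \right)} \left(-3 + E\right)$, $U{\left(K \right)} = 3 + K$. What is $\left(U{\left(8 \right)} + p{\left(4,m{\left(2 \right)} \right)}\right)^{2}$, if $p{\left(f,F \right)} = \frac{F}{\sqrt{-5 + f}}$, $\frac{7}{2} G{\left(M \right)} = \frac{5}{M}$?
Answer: $\frac{3720}{49} - \frac{1034 i}{7} \approx 75.918 - 147.71 i$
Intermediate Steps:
$G{\left(M \right)} = \frac{10}{7 M}$ ($G{\left(M \right)} = \frac{2 \frac{5}{M}}{7} = \frac{10}{7 M}$)
$m{\left(E \right)} = 6 - \frac{10 \left(-3 + E\right)}{7 E}$ ($m{\left(E \right)} = 6 - \frac{10}{7 E} \left(-3 + E\right) = 6 - \frac{10 \left(-3 + E\right)}{7 E}$)
$p{\left(f,F \right)} = \frac{F}{\sqrt{-5 + f}}$
$\left(U{\left(8 \right)} + p{\left(4,m{\left(2 \right)} \right)}\right)^{2} = \left(\left(3 + 8\right) + \frac{\frac{2}{7} \cdot \frac{1}{2} \left(15 + 16 \cdot 2\right)}{\sqrt{-5 + 4}}\right)^{2} = \left(11 + \frac{\frac{2}{7} \cdot \frac{1}{2} \left(15 + 32\right)}{i}\right)^{2} = \left(11 + \frac{2}{7} \cdot \frac{1}{2} \cdot 47 \left(- i\right)\right)^{2} = \left(11 + \frac{47 \left(- i\right)}{7}\right)^{2} = \left(11 - \frac{47 i}{7}\right)^{2}$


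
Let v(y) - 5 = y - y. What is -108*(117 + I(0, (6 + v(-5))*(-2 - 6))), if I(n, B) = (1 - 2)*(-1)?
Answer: -12744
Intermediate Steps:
v(y) = 5 (v(y) = 5 + (y - y) = 5 + 0 = 5)
I(n, B) = 1 (I(n, B) = -1*(-1) = 1)
-108*(117 + I(0, (6 + v(-5))*(-2 - 6))) = -108*(117 + 1) = -108*118 = -12744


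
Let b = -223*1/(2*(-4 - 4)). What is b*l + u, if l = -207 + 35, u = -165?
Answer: -10249/4 ≈ -2562.3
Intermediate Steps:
b = 223/16 (b = -223/(2*(-8)) = -223/(-16) = -223*(-1/16) = 223/16 ≈ 13.938)
l = -172
b*l + u = (223/16)*(-172) - 165 = -9589/4 - 165 = -10249/4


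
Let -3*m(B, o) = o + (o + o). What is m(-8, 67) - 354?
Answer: -421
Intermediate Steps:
m(B, o) = -o (m(B, o) = -(o + (o + o))/3 = -(o + 2*o)/3 = -o)
m(-8, 67) - 354 = -1*67 - 354 = -67 - 354 = -421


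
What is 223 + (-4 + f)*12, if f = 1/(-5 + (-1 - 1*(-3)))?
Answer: 171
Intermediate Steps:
f = -1/3 (f = 1/(-5 + (-1 + 3)) = 1/(-5 + 2) = 1/(-3) = -1/3 ≈ -0.33333)
223 + (-4 + f)*12 = 223 + (-4 - 1/3)*12 = 223 - 13/3*12 = 223 - 52 = 171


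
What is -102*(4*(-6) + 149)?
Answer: -12750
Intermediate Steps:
-102*(4*(-6) + 149) = -102*(-24 + 149) = -102*125 = -12750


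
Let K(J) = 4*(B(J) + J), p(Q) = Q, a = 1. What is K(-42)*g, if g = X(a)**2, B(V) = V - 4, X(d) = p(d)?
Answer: -352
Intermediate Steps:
X(d) = d
B(V) = -4 + V
K(J) = -16 + 8*J (K(J) = 4*((-4 + J) + J) = 4*(-4 + 2*J) = -16 + 8*J)
g = 1 (g = 1**2 = 1)
K(-42)*g = (-16 + 8*(-42))*1 = (-16 - 336)*1 = -352*1 = -352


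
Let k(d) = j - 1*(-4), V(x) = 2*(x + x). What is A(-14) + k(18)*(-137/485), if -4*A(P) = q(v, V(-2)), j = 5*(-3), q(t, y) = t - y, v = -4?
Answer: 1022/485 ≈ 2.1072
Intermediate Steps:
V(x) = 4*x (V(x) = 2*(2*x) = 4*x)
j = -15
A(P) = -1 (A(P) = -(-4 - 4*(-2))/4 = -(-4 - 1*(-8))/4 = -(-4 + 8)/4 = -¼*4 = -1)
k(d) = -11 (k(d) = -15 - 1*(-4) = -15 + 4 = -11)
A(-14) + k(18)*(-137/485) = -1 - (-1507)/485 = -1 - 11*(-137/485) = -1 + 1507/485 = 1022/485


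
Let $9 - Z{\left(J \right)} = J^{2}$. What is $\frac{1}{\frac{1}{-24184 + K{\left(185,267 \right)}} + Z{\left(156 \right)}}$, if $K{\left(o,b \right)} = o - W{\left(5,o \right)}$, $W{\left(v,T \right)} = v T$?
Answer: $- \frac{24924}{606326149} \approx -4.1107 \cdot 10^{-5}$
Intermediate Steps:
$W{\left(v,T \right)} = T v$
$K{\left(o,b \right)} = - 4 o$ ($K{\left(o,b \right)} = o - o 5 = o - 5 o = - 4 o$)
$Z{\left(J \right)} = 9 - J^{2}$
$\frac{1}{\frac{1}{-24184 + K{\left(185,267 \right)}} + Z{\left(156 \right)}} = \frac{1}{\frac{1}{-24184 - 740} + \left(9 - 156^{2}\right)} = \frac{1}{\frac{1}{-24184 - 740} + \left(9 - 24336\right)} = \frac{1}{\frac{1}{-24924} + \left(9 - 24336\right)} = \frac{1}{- \frac{1}{24924} - 24327} = \frac{1}{- \frac{606326149}{24924}} = - \frac{24924}{606326149}$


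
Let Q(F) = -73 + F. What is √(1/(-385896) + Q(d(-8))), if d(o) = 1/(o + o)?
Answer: I*√2720038846035/192948 ≈ 8.5477*I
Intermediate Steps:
d(o) = 1/(2*o)
√(1/(-385896) + Q(d(-8))) = √(1/(-385896) + (-73 + (½)/(-8))) = √(-1/385896 + (-73 + (½)*(-⅛))) = √(-1/385896 + (-73 - 1/16)) = √(-1/385896 - 1169/16) = √(-56389055/771792) = I*√2720038846035/192948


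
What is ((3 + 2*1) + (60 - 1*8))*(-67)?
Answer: -3819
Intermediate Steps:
((3 + 2*1) + (60 - 1*8))*(-67) = ((3 + 2) + (60 - 8))*(-67) = (5 + 52)*(-67) = 57*(-67) = -3819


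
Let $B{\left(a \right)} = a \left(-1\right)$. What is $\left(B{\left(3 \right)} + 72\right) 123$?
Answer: $8487$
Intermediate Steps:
$B{\left(a \right)} = - a$
$\left(B{\left(3 \right)} + 72\right) 123 = \left(\left(-1\right) 3 + 72\right) 123 = \left(-3 + 72\right) 123 = 69 \cdot 123 = 8487$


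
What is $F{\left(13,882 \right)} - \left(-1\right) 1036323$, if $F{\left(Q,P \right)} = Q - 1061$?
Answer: $1035275$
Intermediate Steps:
$F{\left(Q,P \right)} = -1061 + Q$
$F{\left(13,882 \right)} - \left(-1\right) 1036323 = \left(-1061 + 13\right) - \left(-1\right) 1036323 = -1048 - -1036323 = -1048 + 1036323 = 1035275$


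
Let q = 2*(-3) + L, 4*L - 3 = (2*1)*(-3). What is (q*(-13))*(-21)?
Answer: -7371/4 ≈ -1842.8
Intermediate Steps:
L = -3/4 (L = 3/4 + ((2*1)*(-3))/4 = 3/4 + (2*(-3))/4 = 3/4 + (1/4)*(-6) = 3/4 - 3/2 = -3/4 ≈ -0.75000)
q = -27/4 (q = 2*(-3) - 3/4 = -6 - 3/4 = -27/4 ≈ -6.7500)
(q*(-13))*(-21) = -27/4*(-13)*(-21) = (351/4)*(-21) = -7371/4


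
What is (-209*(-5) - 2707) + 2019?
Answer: 357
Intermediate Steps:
(-209*(-5) - 2707) + 2019 = (1045 - 2707) + 2019 = -1662 + 2019 = 357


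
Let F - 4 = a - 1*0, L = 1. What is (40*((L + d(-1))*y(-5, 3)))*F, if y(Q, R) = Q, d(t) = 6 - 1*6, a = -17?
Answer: 2600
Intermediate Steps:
d(t) = 0 (d(t) = 6 - 6 = 0)
F = -13 (F = 4 + (-17 - 1*0) = 4 + (-17 + 0) = 4 - 17 = -13)
(40*((L + d(-1))*y(-5, 3)))*F = (40*((1 + 0)*(-5)))*(-13) = (40*(1*(-5)))*(-13) = (40*(-5))*(-13) = -200*(-13) = 2600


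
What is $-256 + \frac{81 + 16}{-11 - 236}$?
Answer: $- \frac{63329}{247} \approx -256.39$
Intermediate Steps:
$-256 + \frac{81 + 16}{-11 - 236} = -256 + \frac{97}{-247} = -256 + 97 \left(- \frac{1}{247}\right) = -256 - \frac{97}{247} = - \frac{63329}{247}$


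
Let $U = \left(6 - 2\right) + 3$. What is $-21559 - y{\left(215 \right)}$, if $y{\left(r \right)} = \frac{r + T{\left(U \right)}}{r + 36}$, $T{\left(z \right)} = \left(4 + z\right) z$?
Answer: $- \frac{5411601}{251} \approx -21560.0$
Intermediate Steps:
$U = 7$ ($U = 4 + 3 = 7$)
$T{\left(z \right)} = z \left(4 + z\right)$
$y{\left(r \right)} = \frac{77 + r}{36 + r}$ ($y{\left(r \right)} = \frac{r + 7 \left(4 + 7\right)}{r + 36} = \frac{r + 7 \cdot 11}{36 + r} = \frac{r + 77}{36 + r} = \frac{77 + r}{36 + r}$)
$-21559 - y{\left(215 \right)} = -21559 - \frac{77 + 215}{36 + 215} = -21559 - \frac{1}{251} \cdot 292 = -21559 - \frac{292}{251} = - \frac{5411601}{251}$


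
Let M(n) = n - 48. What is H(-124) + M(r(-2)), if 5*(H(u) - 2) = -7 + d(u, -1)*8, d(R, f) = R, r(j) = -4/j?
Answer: -1219/5 ≈ -243.80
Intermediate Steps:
M(n) = -48 + n
H(u) = ⅗ + 8*u/5 (H(u) = 2 + (-7 + u*8)/5 = 2 + (-7 + 8*u)/5 = 2 + (-7/5 + 8*u/5) = ⅗ + 8*u/5)
H(-124) + M(r(-2)) = (⅗ + (8/5)*(-124)) + (-48 - 4/(-2)) = (⅗ - 992/5) + (-48 - 4*(-½)) = -989/5 + (-48 + 2) = -989/5 - 46 = -1219/5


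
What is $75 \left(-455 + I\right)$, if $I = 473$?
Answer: $1350$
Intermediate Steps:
$75 \left(-455 + I\right) = 75 \left(-455 + 473\right) = 75 \cdot 18 = 1350$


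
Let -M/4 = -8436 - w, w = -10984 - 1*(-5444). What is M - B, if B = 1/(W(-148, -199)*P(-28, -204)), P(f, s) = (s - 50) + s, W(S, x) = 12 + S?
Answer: 721544191/62288 ≈ 11584.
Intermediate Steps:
P(f, s) = -50 + 2*s (P(f, s) = (-50 + s) + s = -50 + 2*s)
w = -5540 (w = -10984 + 5444 = -5540)
M = 11584 (M = -4*(-8436 - 1*(-5540)) = -4*(-8436 + 5540) = -4*(-2896) = 11584)
B = 1/62288 (B = 1/((12 - 148)*(-50 + 2*(-204))) = 1/((-136)*(-50 - 408)) = -1/136/(-458) = -1/136*(-1/458) = 1/62288 ≈ 1.6054e-5)
M - B = 11584 - 1*1/62288 = 11584 - 1/62288 = 721544191/62288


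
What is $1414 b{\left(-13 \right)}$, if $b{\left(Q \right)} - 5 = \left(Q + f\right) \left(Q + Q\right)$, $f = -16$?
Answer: $1073226$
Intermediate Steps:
$b{\left(Q \right)} = 5 + 2 Q \left(-16 + Q\right)$ ($b{\left(Q \right)} = 5 + \left(Q - 16\right) \left(Q + Q\right) = 5 + \left(-16 + Q\right) 2 Q = 5 + 2 Q \left(-16 + Q\right)$)
$1414 b{\left(-13 \right)} = 1414 \left(5 - -416 + 2 \left(-13\right)^{2}\right) = 1414 \left(5 + 416 + 2 \cdot 169\right) = 1414 \left(5 + 416 + 338\right) = 1414 \cdot 759 = 1073226$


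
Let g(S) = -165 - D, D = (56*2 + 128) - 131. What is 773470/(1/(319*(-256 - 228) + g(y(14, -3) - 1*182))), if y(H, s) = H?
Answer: -119632604900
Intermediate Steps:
D = 109 (D = (112 + 128) - 131 = 240 - 131 = 109)
g(S) = -274 (g(S) = -165 - 1*109 = -165 - 109 = -274)
773470/(1/(319*(-256 - 228) + g(y(14, -3) - 1*182))) = 773470/(1/(319*(-256 - 228) - 274)) = 773470/(1/(319*(-484) - 274)) = 773470/(1/(-154396 - 274)) = 773470/(1/(-154670)) = 773470/(-1/154670) = 773470*(-154670) = -119632604900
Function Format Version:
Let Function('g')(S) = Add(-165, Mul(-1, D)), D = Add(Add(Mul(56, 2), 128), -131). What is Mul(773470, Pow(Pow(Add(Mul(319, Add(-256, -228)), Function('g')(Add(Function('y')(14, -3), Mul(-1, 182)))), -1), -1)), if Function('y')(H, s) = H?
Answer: -119632604900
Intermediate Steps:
D = 109 (D = Add(Add(112, 128), -131) = Add(240, -131) = 109)
Function('g')(S) = -274 (Function('g')(S) = Add(-165, Mul(-1, 109)) = Add(-165, -109) = -274)
Mul(773470, Pow(Pow(Add(Mul(319, Add(-256, -228)), Function('g')(Add(Function('y')(14, -3), Mul(-1, 182)))), -1), -1)) = Mul(773470, Pow(Pow(Add(Mul(319, Add(-256, -228)), -274), -1), -1)) = Mul(773470, Pow(Pow(Add(Mul(319, -484), -274), -1), -1)) = Mul(773470, Pow(Pow(Add(-154396, -274), -1), -1)) = Mul(773470, Pow(Pow(-154670, -1), -1)) = Mul(773470, Pow(Rational(-1, 154670), -1)) = Mul(773470, -154670) = -119632604900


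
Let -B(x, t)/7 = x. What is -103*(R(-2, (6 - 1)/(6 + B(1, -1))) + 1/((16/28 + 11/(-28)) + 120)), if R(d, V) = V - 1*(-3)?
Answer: 690306/3365 ≈ 205.14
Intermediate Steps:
B(x, t) = -7*x
R(d, V) = 3 + V (R(d, V) = V + 3 = 3 + V)
-103*(R(-2, (6 - 1)/(6 + B(1, -1))) + 1/((16/28 + 11/(-28)) + 120)) = -103*((3 + (6 - 1)/(6 - 7*1)) + 1/((16/28 + 11/(-28)) + 120)) = -103*((3 + 5/(6 - 7)) + 1/((16*(1/28) + 11*(-1/28)) + 120)) = -103*((3 + 5/(-1)) + 1/((4/7 - 11/28) + 120)) = -103*((3 + 5*(-1)) + 1/(5/28 + 120)) = -103*((3 - 5) + 1/(3365/28)) = -103*(-2 + 28/3365) = -103*(-6702/3365) = 690306/3365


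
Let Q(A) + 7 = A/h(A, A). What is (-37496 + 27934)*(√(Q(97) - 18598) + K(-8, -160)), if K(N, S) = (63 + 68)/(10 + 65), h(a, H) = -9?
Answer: -1252622/75 - 9562*I*√167542/3 ≈ -16702.0 - 1.3046e+6*I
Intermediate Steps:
K(N, S) = 131/75
Q(A) = -7 - A/9 (Q(A) = -7 + A/(-9) = -7 + A*(-⅑) = -7 - A/9)
(-37496 + 27934)*(√(Q(97) - 18598) + K(-8, -160)) = (-37496 + 27934)*(√((-7 - ⅑*97) - 18598) + 131/75) = -9562*(√((-7 - 97/9) - 18598) + 131/75) = -9562*(√(-160/9 - 18598) + 131/75) = -9562*(√(-167542/9) + 131/75) = -9562*(I*√167542/3 + 131/75) = -9562*(131/75 + I*√167542/3) = -1252622/75 - 9562*I*√167542/3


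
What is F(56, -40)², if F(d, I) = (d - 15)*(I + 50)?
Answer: 168100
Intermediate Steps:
F(d, I) = (-15 + d)*(50 + I)
F(56, -40)² = (-750 - 15*(-40) + 50*56 - 40*56)² = (-750 + 600 + 2800 - 2240)² = 410² = 168100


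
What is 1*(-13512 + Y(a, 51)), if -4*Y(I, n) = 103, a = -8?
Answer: -54151/4 ≈ -13538.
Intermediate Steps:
Y(I, n) = -103/4 (Y(I, n) = -¼*103 = -103/4)
1*(-13512 + Y(a, 51)) = 1*(-13512 - 103/4) = 1*(-54151/4) = -54151/4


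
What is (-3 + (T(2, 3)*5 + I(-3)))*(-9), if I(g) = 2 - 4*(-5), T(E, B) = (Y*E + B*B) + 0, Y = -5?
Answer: -126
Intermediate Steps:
T(E, B) = B² - 5*E (T(E, B) = (-5*E + B*B) + 0 = (-5*E + B²) + 0 = (B² - 5*E) + 0 = B² - 5*E)
I(g) = 22 (I(g) = 2 + 20 = 22)
(-3 + (T(2, 3)*5 + I(-3)))*(-9) = (-3 + ((3² - 5*2)*5 + 22))*(-9) = (-3 + ((9 - 10)*5 + 22))*(-9) = (-3 + (-1*5 + 22))*(-9) = (-3 + (-5 + 22))*(-9) = (-3 + 17)*(-9) = 14*(-9) = -126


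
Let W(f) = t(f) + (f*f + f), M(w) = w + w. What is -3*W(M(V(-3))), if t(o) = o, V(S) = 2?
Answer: -72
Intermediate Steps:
M(w) = 2*w
W(f) = f² + 2*f (W(f) = f + (f*f + f) = f + (f² + f) = f + (f + f²) = f² + 2*f)
-3*W(M(V(-3))) = -3*2*2*(2 + 2*2) = -12*(2 + 4) = -12*6 = -3*24 = -72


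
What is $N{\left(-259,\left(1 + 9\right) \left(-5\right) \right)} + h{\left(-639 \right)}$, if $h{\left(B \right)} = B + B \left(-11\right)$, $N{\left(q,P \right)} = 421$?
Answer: $6811$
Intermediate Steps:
$h{\left(B \right)} = - 10 B$ ($h{\left(B \right)} = B - 11 B = - 10 B$)
$N{\left(-259,\left(1 + 9\right) \left(-5\right) \right)} + h{\left(-639 \right)} = 421 - -6390 = 421 + 6390 = 6811$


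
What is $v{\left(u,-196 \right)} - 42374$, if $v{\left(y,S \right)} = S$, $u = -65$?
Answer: $-42570$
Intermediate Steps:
$v{\left(u,-196 \right)} - 42374 = -196 - 42374 = -42570$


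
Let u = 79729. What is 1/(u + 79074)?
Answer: 1/158803 ≈ 6.2971e-6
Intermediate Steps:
1/(u + 79074) = 1/(79729 + 79074) = 1/158803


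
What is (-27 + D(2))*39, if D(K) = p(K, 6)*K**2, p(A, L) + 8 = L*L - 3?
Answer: 2847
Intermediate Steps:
p(A, L) = -11 + L**2 (p(A, L) = -8 + (L*L - 3) = -8 + (L**2 - 3) = -8 + (-3 + L**2) = -11 + L**2)
D(K) = 25*K**2 (D(K) = (-11 + 6**2)*K**2 = (-11 + 36)*K**2 = 25*K**2)
(-27 + D(2))*39 = (-27 + 25*2**2)*39 = (-27 + 25*4)*39 = (-27 + 100)*39 = 73*39 = 2847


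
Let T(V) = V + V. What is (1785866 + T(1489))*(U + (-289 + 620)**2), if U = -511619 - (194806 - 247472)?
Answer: -625007782848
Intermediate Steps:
T(V) = 2*V
U = -458953 (U = -511619 - 1*(-52666) = -511619 + 52666 = -458953)
(1785866 + T(1489))*(U + (-289 + 620)**2) = (1785866 + 2*1489)*(-458953 + (-289 + 620)**2) = (1785866 + 2978)*(-458953 + 331**2) = 1788844*(-458953 + 109561) = 1788844*(-349392) = -625007782848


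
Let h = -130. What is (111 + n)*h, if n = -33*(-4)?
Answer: -31590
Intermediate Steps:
n = 132
(111 + n)*h = (111 + 132)*(-130) = 243*(-130) = -31590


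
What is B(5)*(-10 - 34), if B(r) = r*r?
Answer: -1100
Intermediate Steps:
B(r) = r**2
B(5)*(-10 - 34) = 5**2*(-10 - 34) = 25*(-44) = -1100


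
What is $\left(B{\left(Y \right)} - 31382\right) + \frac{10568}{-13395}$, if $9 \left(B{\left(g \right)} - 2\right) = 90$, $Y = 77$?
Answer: $- \frac{420211718}{13395} \approx -31371.0$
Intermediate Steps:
$B{\left(g \right)} = 12$ ($B{\left(g \right)} = 2 + \frac{1}{9} \cdot 90 = 2 + 10 = 12$)
$\left(B{\left(Y \right)} - 31382\right) + \frac{10568}{-13395} = \left(12 - 31382\right) + \frac{10568}{-13395} = -31370 + 10568 \left(- \frac{1}{13395}\right) = -31370 - \frac{10568}{13395} = - \frac{420211718}{13395}$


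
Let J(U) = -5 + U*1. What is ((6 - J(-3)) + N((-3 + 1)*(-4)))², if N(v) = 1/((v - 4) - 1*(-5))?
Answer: 16129/81 ≈ 199.12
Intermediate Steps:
J(U) = -5 + U
N(v) = 1/(1 + v) (N(v) = 1/((-4 + v) + 5) = 1/(1 + v))
((6 - J(-3)) + N((-3 + 1)*(-4)))² = ((6 - (-5 - 3)) + 1/(1 + (-3 + 1)*(-4)))² = ((6 - 1*(-8)) + 1/(1 - 2*(-4)))² = ((6 + 8) + 1/(1 + 8))² = (14 + 1/9)² = (14 + ⅑)² = (127/9)² = 16129/81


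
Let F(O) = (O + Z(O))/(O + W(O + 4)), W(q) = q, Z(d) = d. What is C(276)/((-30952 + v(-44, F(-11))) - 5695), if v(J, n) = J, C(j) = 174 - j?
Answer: 102/36691 ≈ 0.0027800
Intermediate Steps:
F(O) = 2*O/(4 + 2*O) (F(O) = (O + O)/(O + (O + 4)) = (2*O)/(O + (4 + O)) = (2*O)/(4 + 2*O) = 2*O/(4 + 2*O))
C(276)/((-30952 + v(-44, F(-11))) - 5695) = (174 - 1*276)/((-30952 - 44) - 5695) = (174 - 276)/(-30996 - 5695) = -102/(-36691) = -102*(-1/36691) = 102/36691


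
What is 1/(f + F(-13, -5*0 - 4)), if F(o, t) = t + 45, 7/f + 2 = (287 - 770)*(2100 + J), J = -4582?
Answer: 1198804/49150971 ≈ 0.024390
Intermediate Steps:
f = 7/1198804 (f = 7/(-2 + (287 - 770)*(2100 - 4582)) = 7/(-2 - 483*(-2482)) = 7/(-2 + 1198806) = 7/1198804 ≈ 5.8392e-6)
F(o, t) = 45 + t
1/(f + F(-13, -5*0 - 4)) = 1/(7/1198804 + (45 + (-5*0 - 4))) = 1/(7/1198804 + (45 + (0 - 4))) = 1/(7/1198804 + (45 - 4)) = 1/(7/1198804 + 41) = 1/(49150971/1198804) = 1198804/49150971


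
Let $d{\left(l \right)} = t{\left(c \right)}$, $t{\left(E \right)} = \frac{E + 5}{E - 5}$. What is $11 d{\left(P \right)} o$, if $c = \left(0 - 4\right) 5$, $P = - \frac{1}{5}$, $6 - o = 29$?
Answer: $- \frac{759}{5} \approx -151.8$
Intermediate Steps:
$o = -23$ ($o = 6 - 29 = -23$)
$P = - \frac{1}{5}$ ($P = \left(-1\right) \frac{1}{5} = - \frac{1}{5} \approx -0.2$)
$c = -20$ ($c = \left(-4\right) 5 = -20$)
$t{\left(E \right)} = \frac{5 + E}{-5 + E}$
$d{\left(l \right)} = \frac{3}{5}$ ($d{\left(l \right)} = \frac{5 - 20}{-5 - 20} = \frac{1}{-25} \left(-15\right) = \left(- \frac{1}{25}\right) \left(-15\right) = \frac{3}{5}$)
$11 d{\left(P \right)} o = 11 \cdot \frac{3}{5} \left(-23\right) = \frac{33}{5} \left(-23\right) = - \frac{759}{5}$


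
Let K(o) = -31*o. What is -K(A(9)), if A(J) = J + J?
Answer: 558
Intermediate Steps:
A(J) = 2*J
-K(A(9)) = -(-31)*2*9 = -(-31)*18 = -1*(-558) = 558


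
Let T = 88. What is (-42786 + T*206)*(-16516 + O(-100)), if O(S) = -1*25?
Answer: 407867978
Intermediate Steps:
O(S) = -25
(-42786 + T*206)*(-16516 + O(-100)) = (-42786 + 88*206)*(-16516 - 25) = (-42786 + 18128)*(-16541) = -24658*(-16541) = 407867978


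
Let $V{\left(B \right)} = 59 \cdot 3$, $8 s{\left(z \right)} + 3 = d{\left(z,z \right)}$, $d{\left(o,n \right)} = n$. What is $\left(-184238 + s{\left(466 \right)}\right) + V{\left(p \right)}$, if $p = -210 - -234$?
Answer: $- \frac{1472025}{8} \approx -1.84 \cdot 10^{5}$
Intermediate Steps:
$p = 24$ ($p = -210 + 234 = 24$)
$s{\left(z \right)} = - \frac{3}{8} + \frac{z}{8}$
$V{\left(B \right)} = 177$
$\left(-184238 + s{\left(466 \right)}\right) + V{\left(p \right)} = \left(-184238 + \left(- \frac{3}{8} + \frac{1}{8} \cdot 466\right)\right) + 177 = \left(-184238 + \left(- \frac{3}{8} + \frac{233}{4}\right)\right) + 177 = \left(-184238 + \frac{463}{8}\right) + 177 = - \frac{1473441}{8} + 177 = - \frac{1472025}{8}$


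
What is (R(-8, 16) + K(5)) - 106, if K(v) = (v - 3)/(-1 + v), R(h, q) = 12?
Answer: -187/2 ≈ -93.500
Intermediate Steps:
K(v) = (-3 + v)/(-1 + v)
(R(-8, 16) + K(5)) - 106 = (12 + (-3 + 5)/(-1 + 5)) - 106 = (12 + 2/4) - 106 = (12 + (¼)*2) - 106 = (12 + ½) - 106 = 25/2 - 106 = -187/2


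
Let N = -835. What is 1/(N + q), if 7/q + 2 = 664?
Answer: -662/552763 ≈ -0.0011976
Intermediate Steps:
q = 7/662 (q = 7/(-2 + 664) = 7/662 ≈ 0.010574)
1/(N + q) = 1/(-835 + 7/662) = 1/(-552763/662) = -662/552763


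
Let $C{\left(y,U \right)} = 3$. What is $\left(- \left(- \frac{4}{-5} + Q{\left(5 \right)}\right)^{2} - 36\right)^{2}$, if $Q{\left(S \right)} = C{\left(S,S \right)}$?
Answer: $\frac{1590121}{625} \approx 2544.2$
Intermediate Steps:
$Q{\left(S \right)} = 3$
$\left(- \left(- \frac{4}{-5} + Q{\left(5 \right)}\right)^{2} - 36\right)^{2} = \left(- \left(- \frac{4}{-5} + 3\right)^{2} - 36\right)^{2} = \left(- \left(\left(-4\right) \left(- \frac{1}{5}\right) + 3\right)^{2} - 36\right)^{2} = \left(- \left(\frac{4}{5} + 3\right)^{2} - 36\right)^{2} = \left(- \left(\frac{19}{5}\right)^{2} - 36\right)^{2} = \left(\left(-1\right) \frac{361}{25} - 36\right)^{2} = \left(- \frac{361}{25} - 36\right)^{2} = \left(- \frac{1261}{25}\right)^{2} = \frac{1590121}{625}$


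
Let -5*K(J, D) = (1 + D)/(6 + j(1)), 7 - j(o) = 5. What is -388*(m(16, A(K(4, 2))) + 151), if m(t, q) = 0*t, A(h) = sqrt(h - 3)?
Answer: -58588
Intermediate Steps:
j(o) = 2 (j(o) = 7 - 1*5 = 7 - 5 = 2)
K(J, D) = -1/40 - D/40 (K(J, D) = -(1 + D)/(5*(6 + 2)) = -(1 + D)/(5*8) = -(1/8 + D/8)/5 = -1/40 - D/40)
A(h) = sqrt(-3 + h)
m(t, q) = 0
-388*(m(16, A(K(4, 2))) + 151) = -388*(0 + 151) = -388*151 = -58588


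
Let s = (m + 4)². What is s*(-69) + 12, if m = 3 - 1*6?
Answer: -57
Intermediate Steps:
m = -3 (m = 3 - 6 = -3)
s = 1 (s = (-3 + 4)² = 1² = 1)
s*(-69) + 12 = 1*(-69) + 12 = -69 + 12 = -57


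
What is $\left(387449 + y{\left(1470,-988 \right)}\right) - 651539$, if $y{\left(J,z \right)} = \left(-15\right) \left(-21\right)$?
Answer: $-263775$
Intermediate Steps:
$y{\left(J,z \right)} = 315$
$\left(387449 + y{\left(1470,-988 \right)}\right) - 651539 = \left(387449 + 315\right) - 651539 = 387764 - 651539 = -263775$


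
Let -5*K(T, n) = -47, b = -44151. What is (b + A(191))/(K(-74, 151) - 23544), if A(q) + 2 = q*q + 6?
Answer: 38330/117673 ≈ 0.32573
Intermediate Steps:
K(T, n) = 47/5 (K(T, n) = -1/5*(-47) = 47/5)
A(q) = 4 + q**2 (A(q) = -2 + (q*q + 6) = -2 + (q**2 + 6) = -2 + (6 + q**2) = 4 + q**2)
(b + A(191))/(K(-74, 151) - 23544) = (-44151 + (4 + 191**2))/(47/5 - 23544) = (-44151 + (4 + 36481))/(-117673/5) = (-44151 + 36485)*(-5/117673) = -7666*(-5/117673) = 38330/117673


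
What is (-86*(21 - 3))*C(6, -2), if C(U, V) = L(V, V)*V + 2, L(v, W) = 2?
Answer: 3096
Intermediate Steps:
C(U, V) = 2 + 2*V (C(U, V) = 2*V + 2 = 2 + 2*V)
(-86*(21 - 3))*C(6, -2) = (-86*(21 - 3))*(2 + 2*(-2)) = (-86*18)*(2 - 4) = -1548*(-2) = 3096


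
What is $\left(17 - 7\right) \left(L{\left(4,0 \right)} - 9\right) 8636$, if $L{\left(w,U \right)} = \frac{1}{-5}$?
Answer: $-794512$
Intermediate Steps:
$L{\left(w,U \right)} = - \frac{1}{5}$
$\left(17 - 7\right) \left(L{\left(4,0 \right)} - 9\right) 8636 = \left(17 - 7\right) \left(- \frac{1}{5} - 9\right) 8636 = 10 \left(- \frac{46}{5}\right) 8636 = \left(-92\right) 8636 = -794512$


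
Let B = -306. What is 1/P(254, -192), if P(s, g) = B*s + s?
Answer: -1/77470 ≈ -1.2908e-5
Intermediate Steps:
P(s, g) = -305*s (P(s, g) = -306*s + s = -305*s)
1/P(254, -192) = 1/(-305*254) = 1/(-77470) = -1/77470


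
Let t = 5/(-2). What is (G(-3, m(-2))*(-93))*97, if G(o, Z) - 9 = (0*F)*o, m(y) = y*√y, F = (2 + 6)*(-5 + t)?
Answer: -81189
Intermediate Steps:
t = -5/2 (t = 5*(-½) = -5/2 ≈ -2.5000)
F = -60 (F = (2 + 6)*(-5 - 5/2) = 8*(-15/2) = -60)
m(y) = y^(3/2)
G(o, Z) = 9 (G(o, Z) = 9 + (0*(-60))*o = 9 + 0*o = 9 + 0 = 9)
(G(-3, m(-2))*(-93))*97 = (9*(-93))*97 = -837*97 = -81189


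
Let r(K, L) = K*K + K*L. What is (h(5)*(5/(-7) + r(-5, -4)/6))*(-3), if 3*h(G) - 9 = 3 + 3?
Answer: -1425/14 ≈ -101.79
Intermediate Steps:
h(G) = 5 (h(G) = 3 + (3 + 3)/3 = 3 + (⅓)*6 = 3 + 2 = 5)
r(K, L) = K² + K*L
(h(5)*(5/(-7) + r(-5, -4)/6))*(-3) = (5*(5/(-7) - 5*(-5 - 4)/6))*(-3) = (5*(5*(-⅐) - 5*(-9)*(⅙)))*(-3) = (5*(-5/7 + 45*(⅙)))*(-3) = (5*(-5/7 + 15/2))*(-3) = (5*(95/14))*(-3) = (475/14)*(-3) = -1425/14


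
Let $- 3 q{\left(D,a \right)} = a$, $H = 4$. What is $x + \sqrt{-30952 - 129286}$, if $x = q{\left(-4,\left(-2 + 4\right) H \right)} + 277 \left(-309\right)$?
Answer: $- \frac{256787}{3} + i \sqrt{160238} \approx -85596.0 + 400.3 i$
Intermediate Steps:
$q{\left(D,a \right)} = - \frac{a}{3}$
$x = - \frac{256787}{3}$ ($x = - \frac{\left(-2 + 4\right) 4}{3} + 277 \left(-309\right) = - \frac{2 \cdot 4}{3} - 85593 = \left(- \frac{1}{3}\right) 8 - 85593 = - \frac{8}{3} - 85593 = - \frac{256787}{3} \approx -85596.0$)
$x + \sqrt{-30952 - 129286} = - \frac{256787}{3} + \sqrt{-30952 - 129286} = - \frac{256787}{3} + \sqrt{-160238} = - \frac{256787}{3} + i \sqrt{160238}$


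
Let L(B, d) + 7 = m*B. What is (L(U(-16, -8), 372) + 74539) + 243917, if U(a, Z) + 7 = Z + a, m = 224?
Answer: 311505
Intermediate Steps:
U(a, Z) = -7 + Z + a (U(a, Z) = -7 + (Z + a) = -7 + Z + a)
L(B, d) = -7 + 224*B
(L(U(-16, -8), 372) + 74539) + 243917 = ((-7 + 224*(-7 - 8 - 16)) + 74539) + 243917 = ((-7 + 224*(-31)) + 74539) + 243917 = ((-7 - 6944) + 74539) + 243917 = (-6951 + 74539) + 243917 = 67588 + 243917 = 311505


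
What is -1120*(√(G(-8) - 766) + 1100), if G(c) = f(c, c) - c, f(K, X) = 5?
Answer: -1232000 - 1120*I*√753 ≈ -1.232e+6 - 30734.0*I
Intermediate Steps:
G(c) = 5 - c
-1120*(√(G(-8) - 766) + 1100) = -1120*(√((5 - 1*(-8)) - 766) + 1100) = -1120*(√((5 + 8) - 766) + 1100) = -1120*(√(13 - 766) + 1100) = -1120*(√(-753) + 1100) = -1120*(I*√753 + 1100) = -1120*(1100 + I*√753) = -1232000 - 1120*I*√753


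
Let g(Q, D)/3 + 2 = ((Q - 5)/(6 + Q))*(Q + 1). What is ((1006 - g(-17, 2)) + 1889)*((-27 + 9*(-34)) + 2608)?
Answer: 6818175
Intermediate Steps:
g(Q, D) = -6 + 3*(1 + Q)*(-5 + Q)/(6 + Q) (g(Q, D) = -6 + 3*(((Q - 5)/(6 + Q))*(Q + 1)) = -6 + 3*(((-5 + Q)/(6 + Q))*(1 + Q)) = -6 + 3*((1 + Q)*(-5 + Q)/(6 + Q)) = -6 + 3*(1 + Q)*(-5 + Q)/(6 + Q))
((1006 - g(-17, 2)) + 1889)*((-27 + 9*(-34)) + 2608) = ((1006 - 3*(-17 + (-17)**2 - 6*(-17))/(6 - 17)) + 1889)*((-27 + 9*(-34)) + 2608) = ((1006 - 3*(-17 + 289 + 102)/(-11)) + 1889)*((-27 - 306) + 2608) = ((1006 - 3*(-1)*374/11) + 1889)*(-333 + 2608) = ((1006 - 1*(-102)) + 1889)*2275 = ((1006 + 102) + 1889)*2275 = (1108 + 1889)*2275 = 2997*2275 = 6818175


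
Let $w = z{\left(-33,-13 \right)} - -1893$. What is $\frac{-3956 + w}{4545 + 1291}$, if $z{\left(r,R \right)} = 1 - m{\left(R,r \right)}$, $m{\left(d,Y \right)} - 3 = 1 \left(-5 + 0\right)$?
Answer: $- \frac{515}{1459} \approx -0.35298$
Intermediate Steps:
$m{\left(d,Y \right)} = -2$ ($m{\left(d,Y \right)} = 3 + 1 \left(-5 + 0\right) = 3 + 1 \left(-5\right) = 3 - 5 = -2$)
$z{\left(r,R \right)} = 3$ ($z{\left(r,R \right)} = 1 - -2 = 1 + 2 = 3$)
$w = 1896$ ($w = 3 - -1893 = 3 + 1893 = 1896$)
$\frac{-3956 + w}{4545 + 1291} = \frac{-3956 + 1896}{4545 + 1291} = - \frac{2060}{5836} = \left(-2060\right) \frac{1}{5836} = - \frac{515}{1459}$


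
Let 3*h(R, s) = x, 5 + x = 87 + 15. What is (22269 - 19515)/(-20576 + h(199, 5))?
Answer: -8262/61631 ≈ -0.13406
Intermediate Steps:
x = 97 (x = -5 + (87 + 15) = -5 + 102 = 97)
h(R, s) = 97/3 (h(R, s) = (⅓)*97 = 97/3)
(22269 - 19515)/(-20576 + h(199, 5)) = (22269 - 19515)/(-20576 + 97/3) = 2754/(-61631/3) = 2754*(-3/61631) = -8262/61631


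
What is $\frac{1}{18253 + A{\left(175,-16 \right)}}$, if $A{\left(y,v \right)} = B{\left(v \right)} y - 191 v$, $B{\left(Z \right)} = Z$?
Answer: $\frac{1}{18509} \approx 5.4028 \cdot 10^{-5}$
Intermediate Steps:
$A{\left(y,v \right)} = - 191 v + v y$ ($A{\left(y,v \right)} = v y - 191 v = - 191 v + v y$)
$\frac{1}{18253 + A{\left(175,-16 \right)}} = \frac{1}{18253 - 16 \left(-191 + 175\right)} = \frac{1}{18253 - -256} = \frac{1}{18253 + 256} = \frac{1}{18509}$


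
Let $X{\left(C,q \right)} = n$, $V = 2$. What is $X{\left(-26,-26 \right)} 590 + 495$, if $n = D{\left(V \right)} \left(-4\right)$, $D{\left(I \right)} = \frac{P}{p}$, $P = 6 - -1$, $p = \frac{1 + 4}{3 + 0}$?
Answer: $-9417$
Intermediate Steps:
$p = \frac{5}{3} \approx 1.6667$
$P = 7$ ($P = 6 + 1 = 7$)
$D{\left(I \right)} = \frac{21}{5}$ ($D{\left(I \right)} = \frac{7}{\frac{5}{3}} = 7 \cdot \frac{3}{5} = \frac{21}{5}$)
$n = - \frac{84}{5}$ ($n = \frac{21}{5} \left(-4\right) = - \frac{84}{5} \approx -16.8$)
$X{\left(C,q \right)} = - \frac{84}{5}$
$X{\left(-26,-26 \right)} 590 + 495 = \left(- \frac{84}{5}\right) 590 + 495 = -9912 + 495 = -9417$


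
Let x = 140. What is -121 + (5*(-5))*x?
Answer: -3621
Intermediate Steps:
-121 + (5*(-5))*x = -121 + (5*(-5))*140 = -121 - 25*140 = -121 - 3500 = -3621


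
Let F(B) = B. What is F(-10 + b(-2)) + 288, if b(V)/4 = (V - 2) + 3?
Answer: 274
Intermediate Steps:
b(V) = 4 + 4*V (b(V) = 4*((V - 2) + 3) = 4*((-2 + V) + 3) = 4*(1 + V) = 4 + 4*V)
F(-10 + b(-2)) + 288 = (-10 + (4 + 4*(-2))) + 288 = (-10 + (4 - 8)) + 288 = (-10 - 4) + 288 = -14 + 288 = 274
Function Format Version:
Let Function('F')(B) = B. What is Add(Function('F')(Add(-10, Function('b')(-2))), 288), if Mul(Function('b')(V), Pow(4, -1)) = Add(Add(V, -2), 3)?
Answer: 274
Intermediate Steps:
Function('b')(V) = Add(4, Mul(4, V)) (Function('b')(V) = Mul(4, Add(Add(V, -2), 3)) = Mul(4, Add(Add(-2, V), 3)) = Mul(4, Add(1, V)) = Add(4, Mul(4, V)))
Add(Function('F')(Add(-10, Function('b')(-2))), 288) = Add(Add(-10, Add(4, Mul(4, -2))), 288) = Add(Add(-10, Add(4, -8)), 288) = Add(Add(-10, -4), 288) = Add(-14, 288) = 274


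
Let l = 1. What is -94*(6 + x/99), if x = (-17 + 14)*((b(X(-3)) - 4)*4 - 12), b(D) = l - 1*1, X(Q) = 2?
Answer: -21244/33 ≈ -643.76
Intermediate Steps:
b(D) = 0 (b(D) = 1 - 1*1 = 1 - 1 = 0)
x = 84 (x = (-17 + 14)*((0 - 4)*4 - 12) = -3*(-4*4 - 12) = -3*(-16 - 12) = -3*(-28) = 84)
-94*(6 + x/99) = -94*(6 + 84/99) = -94*(6 + 84*(1/99)) = -94*(6 + 28/33) = -94*226/33 = -21244/33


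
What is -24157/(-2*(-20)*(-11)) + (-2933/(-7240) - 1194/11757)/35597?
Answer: 152493141843527/2777537442130 ≈ 54.902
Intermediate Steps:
-24157/(-2*(-20)*(-11)) + (-2933/(-7240) - 1194/11757)/35597 = -24157/(40*(-11)) + (-2933*(-1/7240) - 1194*1/11757)*(1/35597) = -24157/(-440) + (2933/7240 - 398/3919)*(1/35597) = -24157*(-1/440) + (8612907/28373560)*(1/35597) = 24157/440 + 8612907/1010013615320 = 152493141843527/2777537442130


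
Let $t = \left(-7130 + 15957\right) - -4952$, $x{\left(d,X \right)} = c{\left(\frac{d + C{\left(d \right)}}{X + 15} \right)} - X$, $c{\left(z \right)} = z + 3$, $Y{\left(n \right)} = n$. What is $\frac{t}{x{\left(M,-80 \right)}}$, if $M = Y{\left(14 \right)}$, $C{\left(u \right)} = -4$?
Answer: $\frac{59709}{359} \approx 166.32$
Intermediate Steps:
$c{\left(z \right)} = 3 + z$
$M = 14$
$x{\left(d,X \right)} = 3 - X + \frac{-4 + d}{15 + X}$ ($x{\left(d,X \right)} = \left(3 + \frac{d - 4}{X + 15}\right) - X = \left(3 + \frac{-4 + d}{15 + X}\right) - X = 3 - X + \frac{-4 + d}{15 + X}$)
$t = 13779$ ($t = 8827 + 4952 = 13779$)
$\frac{t}{x{\left(M,-80 \right)}} = \frac{13779}{\frac{1}{15 - 80} \left(-4 + 14 + \left(3 - -80\right) \left(15 - 80\right)\right)} = \frac{13779}{\frac{1}{-65} \left(-4 + 14 + \left(3 + 80\right) \left(-65\right)\right)} = \frac{13779}{\left(- \frac{1}{65}\right) \left(-4 + 14 + 83 \left(-65\right)\right)} = \frac{13779}{\left(- \frac{1}{65}\right) \left(-4 + 14 - 5395\right)} = \frac{13779}{\left(- \frac{1}{65}\right) \left(-5385\right)} = \frac{13779}{\frac{1077}{13}} = 13779 \cdot \frac{13}{1077} = \frac{59709}{359}$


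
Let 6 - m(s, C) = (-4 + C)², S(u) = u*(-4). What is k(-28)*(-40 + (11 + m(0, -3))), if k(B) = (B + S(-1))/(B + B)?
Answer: -216/7 ≈ -30.857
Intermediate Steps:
S(u) = -4*u
m(s, C) = 6 - (-4 + C)²
k(B) = (4 + B)/(2*B) (k(B) = (B - 4*(-1))/(B + B) = (B + 4)/((2*B)) = (4 + B)*(1/(2*B)) = (4 + B)/(2*B))
k(-28)*(-40 + (11 + m(0, -3))) = ((½)*(4 - 28)/(-28))*(-40 + (11 + (6 - (-4 - 3)²))) = ((½)*(-1/28)*(-24))*(-40 + (11 + (6 - 1*(-7)²))) = 3*(-40 + (11 + (6 - 1*49)))/7 = 3*(-40 + (11 + (6 - 49)))/7 = 3*(-40 + (11 - 43))/7 = 3*(-40 - 32)/7 = (3/7)*(-72) = -216/7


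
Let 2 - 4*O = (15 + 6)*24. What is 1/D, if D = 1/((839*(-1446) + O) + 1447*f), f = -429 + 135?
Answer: -3277475/2 ≈ -1.6387e+6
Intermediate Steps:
f = -294
O = -251/2 (O = ½ - (15 + 6)*24/4 = ½ - 21*24/4 = ½ - ¼*504 = ½ - 126 = -251/2 ≈ -125.50)
D = -2/3277475 (D = 1/((839*(-1446) - 251/2) + 1447*(-294)) = 1/((-1213194 - 251/2) - 425418) = 1/(-2426639/2 - 425418) = 1/(-3277475/2) = -2/3277475 ≈ -6.1023e-7)
1/D = 1/(-2/3277475) = -3277475/2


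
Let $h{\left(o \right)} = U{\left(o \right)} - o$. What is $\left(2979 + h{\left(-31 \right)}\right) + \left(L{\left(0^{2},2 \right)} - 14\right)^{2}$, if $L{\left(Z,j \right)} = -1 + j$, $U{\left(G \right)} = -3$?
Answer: $3176$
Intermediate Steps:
$h{\left(o \right)} = -3 - o$
$\left(2979 + h{\left(-31 \right)}\right) + \left(L{\left(0^{2},2 \right)} - 14\right)^{2} = \left(2979 - -28\right) + \left(\left(-1 + 2\right) - 14\right)^{2} = \left(2979 + \left(-3 + 31\right)\right) + \left(1 - 14\right)^{2} = \left(2979 + 28\right) + \left(-13\right)^{2} = 3007 + 169 = 3176$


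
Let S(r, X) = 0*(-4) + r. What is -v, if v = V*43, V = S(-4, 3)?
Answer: 172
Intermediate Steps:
S(r, X) = r (S(r, X) = 0 + r = r)
V = -4
v = -172 (v = -4*43 = -172)
-v = -1*(-172) = 172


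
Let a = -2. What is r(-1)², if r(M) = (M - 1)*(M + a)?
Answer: 36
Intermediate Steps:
r(M) = (-1 + M)*(-2 + M) (r(M) = (M - 1)*(M - 2) = (-1 + M)*(-2 + M))
r(-1)² = (2 + (-1)² - 3*(-1))² = (2 + 1 + 3)² = 6² = 36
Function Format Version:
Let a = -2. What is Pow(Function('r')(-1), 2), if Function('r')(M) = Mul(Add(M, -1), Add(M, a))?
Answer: 36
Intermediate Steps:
Function('r')(M) = Mul(Add(-1, M), Add(-2, M)) (Function('r')(M) = Mul(Add(M, -1), Add(M, -2)) = Mul(Add(-1, M), Add(-2, M)))
Pow(Function('r')(-1), 2) = Pow(Add(2, Pow(-1, 2), Mul(-3, -1)), 2) = Pow(Add(2, 1, 3), 2) = Pow(6, 2) = 36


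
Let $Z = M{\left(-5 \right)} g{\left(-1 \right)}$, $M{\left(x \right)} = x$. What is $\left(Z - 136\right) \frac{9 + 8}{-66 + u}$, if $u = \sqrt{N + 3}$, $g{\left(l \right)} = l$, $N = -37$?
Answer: $\frac{73491}{2195} + \frac{2227 i \sqrt{34}}{4390} \approx 33.481 + 2.958 i$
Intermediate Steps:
$u = i \sqrt{34}$ ($u = \sqrt{-37 + 3} = \sqrt{-34} = i \sqrt{34} \approx 5.8309 i$)
$Z = 5$ ($Z = \left(-5\right) \left(-1\right) = 5$)
$\left(Z - 136\right) \frac{9 + 8}{-66 + u} = \left(5 - 136\right) \frac{9 + 8}{-66 + i \sqrt{34}} = - 131 \frac{17}{-66 + i \sqrt{34}} = - \frac{2227}{-66 + i \sqrt{34}}$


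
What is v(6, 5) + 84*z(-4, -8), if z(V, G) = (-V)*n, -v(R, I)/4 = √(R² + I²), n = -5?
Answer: -1680 - 4*√61 ≈ -1711.2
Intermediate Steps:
v(R, I) = -4*√(I² + R²) (v(R, I) = -4*√(R² + I²) = -4*√(I² + R²))
z(V, G) = 5*V (z(V, G) = -V*(-5) = 5*V)
v(6, 5) + 84*z(-4, -8) = -4*√(5² + 6²) + 84*(5*(-4)) = -4*√(25 + 36) + 84*(-20) = -4*√61 - 1680 = -1680 - 4*√61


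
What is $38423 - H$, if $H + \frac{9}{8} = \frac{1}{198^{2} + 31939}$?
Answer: $\frac{21868860191}{569144} \approx 38424.0$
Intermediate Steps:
$H = - \frac{640279}{569144}$ ($H = - \frac{9}{8} + \frac{1}{198^{2} + 31939} = - \frac{9}{8} + \frac{1}{39204 + 31939} = - \frac{9}{8} + \frac{1}{71143} = - \frac{640279}{569144} \approx -1.125$)
$38423 - H = 38423 - - \frac{640279}{569144} = 38423 + \frac{640279}{569144} = \frac{21868860191}{569144}$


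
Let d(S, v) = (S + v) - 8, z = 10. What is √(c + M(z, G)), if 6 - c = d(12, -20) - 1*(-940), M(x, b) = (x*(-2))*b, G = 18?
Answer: 3*I*√142 ≈ 35.749*I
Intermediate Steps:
M(x, b) = -2*b*x (M(x, b) = (-2*x)*b = -2*b*x)
d(S, v) = -8 + S + v
c = -918 (c = 6 - ((-8 + 12 - 20) - 1*(-940)) = 6 - (-16 + 940) = 6 - 1*924 = 6 - 924 = -918)
√(c + M(z, G)) = √(-918 - 2*18*10) = √(-918 - 360) = √(-1278) = 3*I*√142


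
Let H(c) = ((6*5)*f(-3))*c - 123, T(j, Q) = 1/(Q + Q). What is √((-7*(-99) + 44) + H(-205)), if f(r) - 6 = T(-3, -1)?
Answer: I*√33211 ≈ 182.24*I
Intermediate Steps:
T(j, Q) = 1/(2*Q)
f(r) = 11/2 (f(r) = 6 + (½)/(-1) = 6 + (½)*(-1) = 6 - ½ = 11/2)
H(c) = -123 + 165*c (H(c) = ((6*5)*(11/2))*c - 123 = (30*(11/2))*c - 123 = 165*c - 123 = -123 + 165*c)
√((-7*(-99) + 44) + H(-205)) = √((-7*(-99) + 44) + (-123 + 165*(-205))) = √((693 + 44) + (-123 - 33825)) = √(737 - 33948) = √(-33211) = I*√33211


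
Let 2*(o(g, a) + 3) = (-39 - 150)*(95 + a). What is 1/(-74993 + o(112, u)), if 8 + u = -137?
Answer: -1/70271 ≈ -1.4231e-5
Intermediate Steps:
u = -145 (u = -8 - 137 = -145)
o(g, a) = -17961/2 - 189*a/2 (o(g, a) = -3 + ((-39 - 150)*(95 + a))/2 = -3 + (-189*(95 + a))/2 = -3 + (-17955 - 189*a)/2 = -3 + (-17955/2 - 189*a/2) = -17961/2 - 189*a/2)
1/(-74993 + o(112, u)) = 1/(-74993 + (-17961/2 - 189/2*(-145))) = 1/(-74993 + (-17961/2 + 27405/2)) = 1/(-74993 + 4722) = 1/(-70271) = -1/70271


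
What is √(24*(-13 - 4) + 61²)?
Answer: √3313 ≈ 57.559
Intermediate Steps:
√(24*(-13 - 4) + 61²) = √(24*(-17) + 3721) = √(-408 + 3721) = √3313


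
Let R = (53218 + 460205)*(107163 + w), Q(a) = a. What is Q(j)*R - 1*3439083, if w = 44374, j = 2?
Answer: 155601723219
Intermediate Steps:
R = 77802581151 (R = (53218 + 460205)*(107163 + 44374) = 513423*151537 = 77802581151)
Q(j)*R - 1*3439083 = 2*77802581151 - 1*3439083 = 155605162302 - 3439083 = 155601723219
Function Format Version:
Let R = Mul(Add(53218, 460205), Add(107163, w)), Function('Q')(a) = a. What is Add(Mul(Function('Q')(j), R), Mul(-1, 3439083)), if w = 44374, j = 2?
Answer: 155601723219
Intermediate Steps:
R = 77802581151 (R = Mul(Add(53218, 460205), Add(107163, 44374)) = Mul(513423, 151537) = 77802581151)
Add(Mul(Function('Q')(j), R), Mul(-1, 3439083)) = Add(Mul(2, 77802581151), Mul(-1, 3439083)) = Add(155605162302, -3439083) = 155601723219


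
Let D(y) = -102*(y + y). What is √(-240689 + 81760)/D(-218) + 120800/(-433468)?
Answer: -30200/108367 + I*√158929/44472 ≈ -0.27868 + 0.0089643*I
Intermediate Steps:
D(y) = -204*y
√(-240689 + 81760)/D(-218) + 120800/(-433468) = √(-240689 + 81760)/((-204*(-218))) + 120800/(-433468) = √(-158929)/44472 + 120800*(-1/433468) = (I*√158929)*(1/44472) - 30200/108367 = I*√158929/44472 - 30200/108367 = -30200/108367 + I*√158929/44472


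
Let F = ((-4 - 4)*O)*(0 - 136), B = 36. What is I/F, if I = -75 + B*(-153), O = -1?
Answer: 5583/1088 ≈ 5.1314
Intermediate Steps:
I = -5583 (I = -75 + 36*(-153) = -75 - 5508 = -5583)
F = -1088 (F = ((-4 - 4)*(-1))*(0 - 136) = -8*(-1)*(-136) = 8*(-136) = -1088)
I/F = -5583/(-1088) = -5583*(-1/1088) = 5583/1088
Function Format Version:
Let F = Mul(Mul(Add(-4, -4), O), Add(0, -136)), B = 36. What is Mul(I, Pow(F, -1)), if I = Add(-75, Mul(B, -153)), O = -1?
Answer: Rational(5583, 1088) ≈ 5.1314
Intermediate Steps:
I = -5583 (I = Add(-75, Mul(36, -153)) = Add(-75, -5508) = -5583)
F = -1088 (F = Mul(Mul(Add(-4, -4), -1), Add(0, -136)) = Mul(Mul(-8, -1), -136) = Mul(8, -136) = -1088)
Mul(I, Pow(F, -1)) = Mul(-5583, Pow(-1088, -1)) = Mul(-5583, Rational(-1, 1088)) = Rational(5583, 1088)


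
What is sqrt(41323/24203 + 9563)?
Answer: 2*sqrt(1400716023559)/24203 ≈ 97.799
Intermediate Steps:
sqrt(41323/24203 + 9563) = sqrt(231494612/24203) = 2*sqrt(1400716023559)/24203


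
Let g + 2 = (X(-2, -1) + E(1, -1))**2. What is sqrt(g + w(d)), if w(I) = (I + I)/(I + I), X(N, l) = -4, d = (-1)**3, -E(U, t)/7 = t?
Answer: 2*sqrt(2) ≈ 2.8284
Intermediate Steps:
E(U, t) = -7*t
d = -1
w(I) = 1 (w(I) = (2*I)/((2*I)) = (2*I)*(1/(2*I)) = 1)
g = 7 (g = -2 + (-4 - 7*(-1))**2 = -2 + (-4 + 7)**2 = -2 + 3**2 = -2 + 9 = 7)
sqrt(g + w(d)) = sqrt(7 + 1) = sqrt(8) = 2*sqrt(2)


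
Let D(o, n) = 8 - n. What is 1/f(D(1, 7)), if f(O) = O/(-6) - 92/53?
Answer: -318/605 ≈ -0.52562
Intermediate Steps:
f(O) = -92/53 - O/6 (f(O) = O*(-1/6) - 92*1/53 = -O/6 - 92/53 = -92/53 - O/6)
1/f(D(1, 7)) = 1/(-92/53 - (8 - 1*7)/6) = 1/(-92/53 - (8 - 7)/6) = 1/(-92/53 - 1/6*1) = 1/(-92/53 - 1/6) = 1/(-605/318) = -318/605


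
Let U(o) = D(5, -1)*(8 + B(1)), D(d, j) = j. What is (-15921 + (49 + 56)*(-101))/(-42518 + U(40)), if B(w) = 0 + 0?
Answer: 13263/21263 ≈ 0.62376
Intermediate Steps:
B(w) = 0
U(o) = -8 (U(o) = -(8 + 0) = -1*8 = -8)
(-15921 + (49 + 56)*(-101))/(-42518 + U(40)) = (-15921 + (49 + 56)*(-101))/(-42518 - 8) = (-15921 + 105*(-101))/(-42526) = (-15921 - 10605)*(-1/42526) = -26526*(-1/42526) = 13263/21263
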